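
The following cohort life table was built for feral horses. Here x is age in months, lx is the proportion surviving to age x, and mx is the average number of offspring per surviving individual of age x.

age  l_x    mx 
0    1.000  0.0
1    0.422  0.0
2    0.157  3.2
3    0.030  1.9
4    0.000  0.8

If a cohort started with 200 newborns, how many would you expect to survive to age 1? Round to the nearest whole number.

Expected survivors = N0 · l_1 = 200 × 0.422 = 84.4 → 84

84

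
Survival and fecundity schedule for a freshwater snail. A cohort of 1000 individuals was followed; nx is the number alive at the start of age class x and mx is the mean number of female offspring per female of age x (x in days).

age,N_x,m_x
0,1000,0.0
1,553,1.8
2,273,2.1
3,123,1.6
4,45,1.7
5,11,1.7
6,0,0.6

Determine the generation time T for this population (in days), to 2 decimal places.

1.68

lx = nx/n0 = nx/1000: 1, 0.553, 0.273, 0.123, 0.045, 0.011, 0
lx·mx: 0, 0.9954, 0.5733, 0.1968, 0.0765, 0.0187, 0 → R0 = 1.8607
x·lx·mx: 0, 0.9954, 1.1466, 0.5904, 0.306, 0.0935, 0 → Σ = 3.1319
T = 3.1319 / 1.8607 = 1.683184… → 1.68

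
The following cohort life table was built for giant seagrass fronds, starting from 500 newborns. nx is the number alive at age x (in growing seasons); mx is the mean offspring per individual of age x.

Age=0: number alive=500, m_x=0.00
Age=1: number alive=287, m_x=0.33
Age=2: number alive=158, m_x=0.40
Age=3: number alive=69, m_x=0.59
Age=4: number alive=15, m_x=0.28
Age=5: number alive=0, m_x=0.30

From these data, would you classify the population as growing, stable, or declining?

lx = nx/n0 = nx/500: 1, 0.574, 0.316, 0.138, 0.03, 0
R0 = Σ lx·mx = 0 + 0.18942 + 0.1264 + 0.08142 + 0.0084 + 0 = 0.40564
R0 < 1, so the population is declining.

declining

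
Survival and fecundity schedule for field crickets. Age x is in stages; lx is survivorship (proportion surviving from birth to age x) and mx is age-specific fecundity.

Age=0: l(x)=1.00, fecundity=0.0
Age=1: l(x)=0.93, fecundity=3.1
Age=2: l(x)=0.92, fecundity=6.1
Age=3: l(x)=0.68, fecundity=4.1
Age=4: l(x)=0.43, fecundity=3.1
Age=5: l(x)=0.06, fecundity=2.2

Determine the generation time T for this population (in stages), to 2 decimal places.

lx·mx: 0, 2.883, 5.612, 2.788, 1.333, 0.132 → R0 = 12.748
x·lx·mx: 0, 2.883, 11.224, 8.364, 5.332, 0.66 → Σ = 28.463
T = 28.463 / 12.748 = 2.232742… → 2.23

2.23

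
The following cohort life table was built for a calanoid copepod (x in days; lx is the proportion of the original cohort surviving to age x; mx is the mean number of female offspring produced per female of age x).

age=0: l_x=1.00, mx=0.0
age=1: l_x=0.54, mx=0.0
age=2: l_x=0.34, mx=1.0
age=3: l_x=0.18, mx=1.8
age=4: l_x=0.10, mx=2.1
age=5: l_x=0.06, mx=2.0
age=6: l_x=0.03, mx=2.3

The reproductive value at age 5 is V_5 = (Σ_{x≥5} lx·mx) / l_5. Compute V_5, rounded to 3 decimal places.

lx·mx for x ≥ 5: 0.12, 0.069 → sum = 0.189
V_5 = 0.189 / l_5 = 0.189 / 0.06 = 3.15 → 3.150

3.150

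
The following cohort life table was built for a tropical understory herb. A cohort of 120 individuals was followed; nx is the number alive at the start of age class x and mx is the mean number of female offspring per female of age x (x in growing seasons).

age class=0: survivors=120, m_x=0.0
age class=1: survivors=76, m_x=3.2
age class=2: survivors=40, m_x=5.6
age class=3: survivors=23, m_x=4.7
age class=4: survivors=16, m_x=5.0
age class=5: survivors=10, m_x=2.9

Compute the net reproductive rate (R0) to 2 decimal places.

lx = nx/n0 = nx/120: 1, 0.63333…, 0.33333…, 0.19167…, 0.13333…, 0.08333…
lx·mx by age: 0, 2.026667…, 1.866667…, 0.900833…, 0.666667…, 0.241667…
R0 = Σ lx·mx = 5.7025… → 5.70

5.70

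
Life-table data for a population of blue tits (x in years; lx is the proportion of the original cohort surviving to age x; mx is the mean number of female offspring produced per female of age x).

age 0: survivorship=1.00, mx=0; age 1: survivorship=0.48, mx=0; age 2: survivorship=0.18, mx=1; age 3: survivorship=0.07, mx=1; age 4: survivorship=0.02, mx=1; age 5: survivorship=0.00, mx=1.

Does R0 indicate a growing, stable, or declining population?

R0 = Σ lx·mx = 0 + 0 + 0.18 + 0.07 + 0.02 + 0 = 0.27
R0 < 1, so the population is declining.

declining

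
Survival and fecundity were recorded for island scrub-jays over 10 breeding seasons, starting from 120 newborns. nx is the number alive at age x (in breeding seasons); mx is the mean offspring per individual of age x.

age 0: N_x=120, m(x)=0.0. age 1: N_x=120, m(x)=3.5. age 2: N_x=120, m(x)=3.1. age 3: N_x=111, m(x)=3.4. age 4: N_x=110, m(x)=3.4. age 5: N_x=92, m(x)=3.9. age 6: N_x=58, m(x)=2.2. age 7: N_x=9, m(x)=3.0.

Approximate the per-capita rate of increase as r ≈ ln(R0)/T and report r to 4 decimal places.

0.8935

lx = nx/n0 = nx/120: 1, 1, 1, 0.925, 0.91667…, 0.76667…, 0.48333…, 0.075
R0 = Σ lx·mx = 0 + 3.5 + 3.1 + 3.145 + 3.11667… + 2.99… + 1.06333… + 0.225 = 17.14…
Σ x·lx·mx = 54.506667…; T = 54.506667…/17.14… = 3.18009…
r ≈ ln(R0)/T = ln(17.14…)/3.18009… = 0.893503… → 0.8935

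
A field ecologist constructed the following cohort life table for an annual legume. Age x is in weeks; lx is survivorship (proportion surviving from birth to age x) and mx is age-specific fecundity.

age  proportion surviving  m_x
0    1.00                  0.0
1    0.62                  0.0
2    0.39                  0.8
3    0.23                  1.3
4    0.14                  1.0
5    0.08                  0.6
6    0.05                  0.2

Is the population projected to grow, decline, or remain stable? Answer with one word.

R0 = Σ lx·mx = 0 + 0 + 0.312 + 0.299 + 0.14 + 0.048 + 0.01 = 0.809
R0 < 1, so the population is declining.

declining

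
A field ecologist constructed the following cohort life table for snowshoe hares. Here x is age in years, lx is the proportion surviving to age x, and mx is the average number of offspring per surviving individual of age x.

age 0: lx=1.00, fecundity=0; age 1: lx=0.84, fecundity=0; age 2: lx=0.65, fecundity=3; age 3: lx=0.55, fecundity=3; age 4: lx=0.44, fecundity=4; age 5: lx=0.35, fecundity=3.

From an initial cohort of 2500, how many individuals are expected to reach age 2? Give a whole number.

1625

Expected survivors = N0 · l_2 = 2500 × 0.65 = 1625 → 1625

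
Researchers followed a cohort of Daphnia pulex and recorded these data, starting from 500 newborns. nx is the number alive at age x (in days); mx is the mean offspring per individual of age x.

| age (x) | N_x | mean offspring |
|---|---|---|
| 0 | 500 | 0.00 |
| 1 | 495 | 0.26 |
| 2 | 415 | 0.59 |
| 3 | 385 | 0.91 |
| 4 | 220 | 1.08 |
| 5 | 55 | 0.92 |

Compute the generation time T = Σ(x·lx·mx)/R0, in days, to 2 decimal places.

2.84

lx = nx/n0 = nx/500: 1, 0.99, 0.83, 0.77, 0.44, 0.11
lx·mx: 0, 0.2574, 0.4897, 0.7007, 0.4752, 0.1012 → R0 = 2.0242
x·lx·mx: 0, 0.2574, 0.9794, 2.1021, 1.9008, 0.506 → Σ = 5.7457
T = 5.7457 / 2.0242 = 2.838504… → 2.84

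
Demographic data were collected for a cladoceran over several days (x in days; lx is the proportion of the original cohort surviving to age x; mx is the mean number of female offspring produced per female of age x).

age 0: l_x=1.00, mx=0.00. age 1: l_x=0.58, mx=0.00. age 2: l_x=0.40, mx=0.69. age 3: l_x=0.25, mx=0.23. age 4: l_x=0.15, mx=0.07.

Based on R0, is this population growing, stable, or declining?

R0 = Σ lx·mx = 0 + 0 + 0.276 + 0.0575 + 0.0105 = 0.344
R0 < 1, so the population is declining.

declining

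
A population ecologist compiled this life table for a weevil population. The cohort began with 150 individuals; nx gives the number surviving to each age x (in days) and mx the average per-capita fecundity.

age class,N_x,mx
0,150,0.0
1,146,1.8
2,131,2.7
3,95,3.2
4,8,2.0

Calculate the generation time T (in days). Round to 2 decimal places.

lx = nx/n0 = nx/150: 1, 0.97333…, 0.87333…, 0.63333…, 0.05333…
lx·mx: 0, 1.752…, 2.358…, 2.026667…, 0.106667… → R0 = 6.243333…
x·lx·mx: 0, 1.752…, 4.716…, 6.08…, 0.426667… → Σ = 12.974667…
T = 12.974667… / 6.243333… = 2.078163… → 2.08

2.08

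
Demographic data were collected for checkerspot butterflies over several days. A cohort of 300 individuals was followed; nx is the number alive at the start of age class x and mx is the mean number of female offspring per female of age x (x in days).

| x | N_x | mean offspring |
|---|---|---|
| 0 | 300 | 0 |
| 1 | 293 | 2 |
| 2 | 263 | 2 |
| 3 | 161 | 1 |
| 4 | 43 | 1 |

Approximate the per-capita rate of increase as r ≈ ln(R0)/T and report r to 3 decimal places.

lx = nx/n0 = nx/300: 1, 0.97667…, 0.87667…, 0.53667…, 0.14333…
R0 = Σ lx·mx = 0 + 1.95333… + 1.75333… + 0.53667… + 0.14333… = 4.386667…
Σ x·lx·mx = 7.643333…; T = 7.643333…/4.386667… = 1.7424…
r ≈ ln(R0)/T = ln(4.386667…)/1.7424… = 0.84858… → 0.849

0.849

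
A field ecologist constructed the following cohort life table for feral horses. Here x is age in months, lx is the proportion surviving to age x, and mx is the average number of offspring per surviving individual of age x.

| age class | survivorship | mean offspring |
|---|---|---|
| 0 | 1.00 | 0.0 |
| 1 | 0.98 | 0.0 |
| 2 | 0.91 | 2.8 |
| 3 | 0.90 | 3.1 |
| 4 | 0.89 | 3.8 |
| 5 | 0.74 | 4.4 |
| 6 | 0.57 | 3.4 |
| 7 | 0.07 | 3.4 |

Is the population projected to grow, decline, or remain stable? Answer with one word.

growing

R0 = Σ lx·mx = 0 + 0 + 2.548 + 2.79 + 3.382 + 3.256 + 1.938 + 0.238 = 14.152
R0 > 1, so the population is growing.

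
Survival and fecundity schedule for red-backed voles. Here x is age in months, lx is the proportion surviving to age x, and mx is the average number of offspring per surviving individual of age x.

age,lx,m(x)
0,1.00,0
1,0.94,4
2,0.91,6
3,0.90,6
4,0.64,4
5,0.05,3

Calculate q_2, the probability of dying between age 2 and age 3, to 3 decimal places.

q_2 = (l_2 − l_3) / l_2 = (0.91 − 0.9) / 0.91
     = 0.01 / 0.91 = 0.010989… → 0.011

0.011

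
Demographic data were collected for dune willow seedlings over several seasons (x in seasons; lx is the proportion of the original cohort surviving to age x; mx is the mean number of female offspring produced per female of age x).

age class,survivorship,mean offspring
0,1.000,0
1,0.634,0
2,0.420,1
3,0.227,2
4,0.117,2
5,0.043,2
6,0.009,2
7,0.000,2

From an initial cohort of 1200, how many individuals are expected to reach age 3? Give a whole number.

272

Expected survivors = N0 · l_3 = 1200 × 0.227 = 272.4 → 272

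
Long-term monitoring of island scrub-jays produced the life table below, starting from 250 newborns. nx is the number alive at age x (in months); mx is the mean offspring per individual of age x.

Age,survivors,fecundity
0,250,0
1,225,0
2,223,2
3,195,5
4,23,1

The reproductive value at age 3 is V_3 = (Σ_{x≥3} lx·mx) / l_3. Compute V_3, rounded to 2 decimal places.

lx = nx/n0 = nx/250: 1, 0.9, 0.892, 0.78, 0.092
lx·mx for x ≥ 3: 3.9, 0.092 → sum = 3.992
V_3 = 3.992 / l_3 = 3.992 / 0.78 = 5.117949… → 5.12

5.12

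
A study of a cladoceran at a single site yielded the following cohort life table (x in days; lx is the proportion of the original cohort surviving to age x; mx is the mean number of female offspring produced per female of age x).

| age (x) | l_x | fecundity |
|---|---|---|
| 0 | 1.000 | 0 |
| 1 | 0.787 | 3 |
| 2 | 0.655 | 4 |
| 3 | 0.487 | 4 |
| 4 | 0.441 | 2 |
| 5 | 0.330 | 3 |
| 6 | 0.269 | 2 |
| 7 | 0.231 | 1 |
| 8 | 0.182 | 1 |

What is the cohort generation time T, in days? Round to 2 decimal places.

lx·mx: 0, 2.361, 2.62, 1.948, 0.882, 0.99, 0.538, 0.231, 0.182 → R0 = 9.752
x·lx·mx: 0, 2.361, 5.24, 5.844, 3.528, 4.95, 3.228, 1.617, 1.456 → Σ = 28.224
T = 28.224 / 9.752 = 2.894176… → 2.89

2.89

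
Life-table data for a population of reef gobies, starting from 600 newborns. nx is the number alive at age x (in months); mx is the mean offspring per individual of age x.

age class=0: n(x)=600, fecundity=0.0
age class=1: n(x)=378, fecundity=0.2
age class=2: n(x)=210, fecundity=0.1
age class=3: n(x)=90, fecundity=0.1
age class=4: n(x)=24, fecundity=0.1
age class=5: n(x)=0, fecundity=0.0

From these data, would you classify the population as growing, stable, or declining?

lx = nx/n0 = nx/600: 1, 0.63, 0.35, 0.15, 0.04, 0
R0 = Σ lx·mx = 0 + 0.126 + 0.035 + 0.015 + 0.004 + 0 = 0.18
R0 < 1, so the population is declining.

declining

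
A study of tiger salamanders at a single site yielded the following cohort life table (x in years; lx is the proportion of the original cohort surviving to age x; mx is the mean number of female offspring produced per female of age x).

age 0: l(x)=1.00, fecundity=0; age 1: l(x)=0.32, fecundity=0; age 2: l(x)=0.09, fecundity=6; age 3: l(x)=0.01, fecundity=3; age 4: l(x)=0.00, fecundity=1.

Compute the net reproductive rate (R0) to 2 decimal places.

lx·mx by age: 0, 0, 0.54, 0.03, 0
R0 = Σ lx·mx = 0.57 → 0.57

0.57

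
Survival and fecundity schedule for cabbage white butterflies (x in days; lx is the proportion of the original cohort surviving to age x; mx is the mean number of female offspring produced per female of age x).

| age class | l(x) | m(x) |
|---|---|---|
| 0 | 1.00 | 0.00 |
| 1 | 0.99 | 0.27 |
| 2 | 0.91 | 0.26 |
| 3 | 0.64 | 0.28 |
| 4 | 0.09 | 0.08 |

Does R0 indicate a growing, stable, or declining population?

declining

R0 = Σ lx·mx = 0 + 0.2673 + 0.2366 + 0.1792 + 0.0072 = 0.6903
R0 < 1, so the population is declining.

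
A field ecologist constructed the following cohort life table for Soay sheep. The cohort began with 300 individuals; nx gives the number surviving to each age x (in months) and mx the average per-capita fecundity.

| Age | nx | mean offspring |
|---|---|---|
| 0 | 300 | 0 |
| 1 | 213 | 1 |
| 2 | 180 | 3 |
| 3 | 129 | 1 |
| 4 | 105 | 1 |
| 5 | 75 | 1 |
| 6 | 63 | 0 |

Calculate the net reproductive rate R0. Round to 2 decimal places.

3.54

lx = nx/n0 = nx/300: 1, 0.71, 0.6, 0.43, 0.35, 0.25, 0.21
lx·mx by age: 0, 0.71, 1.8, 0.43, 0.35, 0.25, 0
R0 = Σ lx·mx = 3.54 → 3.54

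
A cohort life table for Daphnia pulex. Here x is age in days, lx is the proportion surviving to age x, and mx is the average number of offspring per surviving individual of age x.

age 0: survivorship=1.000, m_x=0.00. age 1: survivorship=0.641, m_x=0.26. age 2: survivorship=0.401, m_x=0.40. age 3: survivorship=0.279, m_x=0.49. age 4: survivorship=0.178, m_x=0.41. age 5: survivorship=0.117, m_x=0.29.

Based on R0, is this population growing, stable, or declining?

declining

R0 = Σ lx·mx = 0 + 0.16666 + 0.1604 + 0.13671 + 0.07298 + 0.03393 = 0.57068
R0 < 1, so the population is declining.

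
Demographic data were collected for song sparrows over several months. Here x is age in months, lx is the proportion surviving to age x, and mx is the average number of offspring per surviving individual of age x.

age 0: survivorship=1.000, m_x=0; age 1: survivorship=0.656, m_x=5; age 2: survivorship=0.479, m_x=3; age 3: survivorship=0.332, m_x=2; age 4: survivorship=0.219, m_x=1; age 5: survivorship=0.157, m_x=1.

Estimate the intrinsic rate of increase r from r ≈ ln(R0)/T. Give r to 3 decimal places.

R0 = Σ lx·mx = 0 + 3.28 + 1.437 + 0.664 + 0.219 + 0.157 = 5.757
Σ x·lx·mx = 9.807; T = 9.807/5.757 = 1.70349…
r ≈ ln(R0)/T = ln(5.757)/1.70349… = 1.02755… → 1.028

1.028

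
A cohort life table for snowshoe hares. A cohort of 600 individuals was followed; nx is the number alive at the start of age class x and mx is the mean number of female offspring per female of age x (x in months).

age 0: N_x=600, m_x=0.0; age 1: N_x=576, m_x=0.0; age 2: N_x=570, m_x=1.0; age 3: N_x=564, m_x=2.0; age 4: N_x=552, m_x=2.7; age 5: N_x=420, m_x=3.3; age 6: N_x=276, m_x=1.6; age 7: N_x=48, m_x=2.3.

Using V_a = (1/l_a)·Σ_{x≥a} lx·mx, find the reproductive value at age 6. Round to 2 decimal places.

lx = nx/n0 = nx/600: 1, 0.96, 0.95, 0.94, 0.92, 0.7, 0.46, 0.08
lx·mx for x ≥ 6: 0.736, 0.184 → sum = 0.92
V_6 = 0.92 / l_6 = 0.92 / 0.46 = 2 → 2.00

2.00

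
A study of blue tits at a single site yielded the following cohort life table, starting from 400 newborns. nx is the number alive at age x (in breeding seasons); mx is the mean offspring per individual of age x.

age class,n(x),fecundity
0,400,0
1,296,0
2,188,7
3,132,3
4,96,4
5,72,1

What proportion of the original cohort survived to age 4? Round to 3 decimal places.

l_4 = n_4/n_0 = 96/400 = 0.24 → 0.240

0.240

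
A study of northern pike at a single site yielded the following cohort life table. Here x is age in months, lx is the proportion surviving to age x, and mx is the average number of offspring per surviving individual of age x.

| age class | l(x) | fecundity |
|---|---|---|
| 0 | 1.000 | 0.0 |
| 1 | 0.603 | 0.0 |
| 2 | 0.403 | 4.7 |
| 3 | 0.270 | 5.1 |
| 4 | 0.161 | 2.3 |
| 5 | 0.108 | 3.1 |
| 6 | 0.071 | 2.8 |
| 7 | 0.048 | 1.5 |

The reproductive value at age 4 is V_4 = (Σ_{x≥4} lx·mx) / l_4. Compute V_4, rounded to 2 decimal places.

6.06

lx·mx for x ≥ 4: 0.3703, 0.3348, 0.1988, 0.072 → sum = 0.9759
V_4 = 0.9759 / l_4 = 0.9759 / 0.161 = 6.061491… → 6.06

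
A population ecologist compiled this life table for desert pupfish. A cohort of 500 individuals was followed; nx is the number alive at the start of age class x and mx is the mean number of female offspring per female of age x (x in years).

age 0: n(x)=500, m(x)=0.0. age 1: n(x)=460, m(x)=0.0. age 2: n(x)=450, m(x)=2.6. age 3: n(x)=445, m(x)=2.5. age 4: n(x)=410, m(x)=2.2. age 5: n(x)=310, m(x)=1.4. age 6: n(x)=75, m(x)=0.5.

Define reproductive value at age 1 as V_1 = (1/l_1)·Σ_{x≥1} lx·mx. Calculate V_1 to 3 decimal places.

lx = nx/n0 = nx/500: 1, 0.92, 0.9, 0.89, 0.82, 0.62, 0.15
lx·mx for x ≥ 1: 0, 2.34, 2.225, 1.804, 0.868, 0.075 → sum = 7.312
V_1 = 7.312 / l_1 = 7.312 / 0.92 = 7.947826… → 7.948

7.948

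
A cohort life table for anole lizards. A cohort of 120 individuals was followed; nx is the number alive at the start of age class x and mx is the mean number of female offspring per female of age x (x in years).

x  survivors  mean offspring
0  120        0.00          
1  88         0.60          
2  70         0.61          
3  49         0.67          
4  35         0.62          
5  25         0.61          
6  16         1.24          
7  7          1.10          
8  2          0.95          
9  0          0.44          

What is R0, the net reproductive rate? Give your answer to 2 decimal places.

lx = nx/n0 = nx/120: 1, 0.73333…, 0.58333…, 0.40833…, 0.29167…, 0.20833…, 0.13333…, 0.05833…, 0.01667…, 0
lx·mx by age: 0, 0.44…, 0.355833…, 0.273583…, 0.180833…, 0.127083…, 0.165333…, 0.064167…, 0.015833…, 0
R0 = Σ lx·mx = 1.622667… → 1.62

1.62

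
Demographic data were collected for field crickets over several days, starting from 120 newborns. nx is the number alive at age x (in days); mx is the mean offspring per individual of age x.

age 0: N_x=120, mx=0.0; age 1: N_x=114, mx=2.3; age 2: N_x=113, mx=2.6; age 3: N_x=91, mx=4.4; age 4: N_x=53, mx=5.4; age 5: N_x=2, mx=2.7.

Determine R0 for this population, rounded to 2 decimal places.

10.40

lx = nx/n0 = nx/120: 1, 0.95, 0.94167…, 0.75833…, 0.44167…, 0.01667…
lx·mx by age: 0, 2.185, 2.448333…, 3.336667…, 2.385…, 0.045…
R0 = Σ lx·mx = 10.4… → 10.40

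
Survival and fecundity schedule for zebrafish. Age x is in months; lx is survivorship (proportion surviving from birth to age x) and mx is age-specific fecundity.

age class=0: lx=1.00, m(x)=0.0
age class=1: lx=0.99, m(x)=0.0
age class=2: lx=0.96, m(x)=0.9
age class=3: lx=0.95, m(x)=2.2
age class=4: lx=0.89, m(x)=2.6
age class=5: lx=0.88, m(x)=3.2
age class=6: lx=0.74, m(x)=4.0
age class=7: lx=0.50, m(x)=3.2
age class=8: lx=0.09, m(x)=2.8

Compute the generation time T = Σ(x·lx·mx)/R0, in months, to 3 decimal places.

4.832

lx·mx: 0, 0, 0.864, 2.09, 2.314, 2.816, 2.96, 1.6, 0.252 → R0 = 12.896
x·lx·mx: 0, 0, 1.728, 6.27, 9.256, 14.08, 17.76, 11.2, 2.016 → Σ = 62.31
T = 62.31 / 12.896 = 4.831731… → 4.832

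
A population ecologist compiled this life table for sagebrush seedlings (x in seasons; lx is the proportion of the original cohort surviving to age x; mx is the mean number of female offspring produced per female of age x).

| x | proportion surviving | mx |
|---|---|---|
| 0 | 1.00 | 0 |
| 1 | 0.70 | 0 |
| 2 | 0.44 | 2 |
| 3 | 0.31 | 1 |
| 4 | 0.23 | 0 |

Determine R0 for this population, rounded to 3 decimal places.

1.190

lx·mx by age: 0, 0, 0.88, 0.31, 0
R0 = Σ lx·mx = 1.19 → 1.190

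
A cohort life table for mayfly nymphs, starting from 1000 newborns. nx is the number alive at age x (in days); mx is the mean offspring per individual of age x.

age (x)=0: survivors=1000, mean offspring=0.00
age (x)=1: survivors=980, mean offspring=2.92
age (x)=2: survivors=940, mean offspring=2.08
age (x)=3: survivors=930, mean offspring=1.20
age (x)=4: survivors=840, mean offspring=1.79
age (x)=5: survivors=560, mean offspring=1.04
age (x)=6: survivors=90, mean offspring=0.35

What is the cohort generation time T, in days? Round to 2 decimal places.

lx = nx/n0 = nx/1000: 1, 0.98, 0.94, 0.93, 0.84, 0.56, 0.09
lx·mx: 0, 2.8616, 1.9552, 1.116, 1.5036, 0.5824, 0.0315 → R0 = 8.0503
x·lx·mx: 0, 2.8616, 3.9104, 3.348, 6.0144, 2.912, 0.189 → Σ = 19.2354
T = 19.2354 / 8.0503 = 2.389402… → 2.39

2.39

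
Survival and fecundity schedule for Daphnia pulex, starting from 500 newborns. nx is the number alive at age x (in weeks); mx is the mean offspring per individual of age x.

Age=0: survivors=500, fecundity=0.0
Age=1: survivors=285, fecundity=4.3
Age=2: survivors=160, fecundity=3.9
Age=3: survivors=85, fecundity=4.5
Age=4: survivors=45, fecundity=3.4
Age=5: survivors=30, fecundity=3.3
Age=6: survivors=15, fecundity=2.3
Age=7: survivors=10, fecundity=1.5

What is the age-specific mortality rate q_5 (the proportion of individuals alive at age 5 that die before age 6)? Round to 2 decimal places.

0.50

lx = nx/n0 = nx/500: 1, 0.57, 0.32, 0.17, 0.09, 0.06, 0.03, 0.02
q_5 = (l_5 − l_6) / l_5 = (0.06 − 0.03) / 0.06
     = 0.03 / 0.06 = 0.5 → 0.50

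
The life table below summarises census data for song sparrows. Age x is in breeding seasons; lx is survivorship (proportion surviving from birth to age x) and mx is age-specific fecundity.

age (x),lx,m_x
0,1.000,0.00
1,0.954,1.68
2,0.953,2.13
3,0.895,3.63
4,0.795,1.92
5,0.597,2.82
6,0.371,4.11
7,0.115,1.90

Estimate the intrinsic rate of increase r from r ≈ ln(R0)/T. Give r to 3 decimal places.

0.720

R0 = Σ lx·mx = 0 + 1.60272 + 2.02989 + 3.24885 + 1.5264 + 1.68354 + 1.52481 + 0.2185 = 11.83471
Σ x·lx·mx = 40.61071; T = 40.61071/11.83471 = 3.43149…
r ≈ ln(R0)/T = ln(11.83471)/3.43149… = 0.72011… → 0.720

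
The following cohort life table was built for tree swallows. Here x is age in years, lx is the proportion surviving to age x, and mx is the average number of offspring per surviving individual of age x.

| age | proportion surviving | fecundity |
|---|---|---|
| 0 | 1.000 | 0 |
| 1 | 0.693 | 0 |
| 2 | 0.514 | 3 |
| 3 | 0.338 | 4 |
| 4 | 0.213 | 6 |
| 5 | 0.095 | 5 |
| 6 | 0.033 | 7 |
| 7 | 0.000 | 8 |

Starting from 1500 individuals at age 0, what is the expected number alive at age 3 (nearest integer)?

Expected survivors = N0 · l_3 = 1500 × 0.338 = 507 → 507

507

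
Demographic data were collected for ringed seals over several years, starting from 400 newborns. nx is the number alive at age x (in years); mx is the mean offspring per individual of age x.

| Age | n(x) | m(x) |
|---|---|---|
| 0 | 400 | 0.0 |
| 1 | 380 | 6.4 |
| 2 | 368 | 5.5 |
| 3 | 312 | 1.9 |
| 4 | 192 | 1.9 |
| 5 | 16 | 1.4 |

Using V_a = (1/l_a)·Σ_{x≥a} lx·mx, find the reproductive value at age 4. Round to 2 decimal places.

lx = nx/n0 = nx/400: 1, 0.95, 0.92, 0.78, 0.48, 0.04
lx·mx for x ≥ 4: 0.912, 0.056 → sum = 0.968
V_4 = 0.968 / l_4 = 0.968 / 0.48 = 2.016667… → 2.02

2.02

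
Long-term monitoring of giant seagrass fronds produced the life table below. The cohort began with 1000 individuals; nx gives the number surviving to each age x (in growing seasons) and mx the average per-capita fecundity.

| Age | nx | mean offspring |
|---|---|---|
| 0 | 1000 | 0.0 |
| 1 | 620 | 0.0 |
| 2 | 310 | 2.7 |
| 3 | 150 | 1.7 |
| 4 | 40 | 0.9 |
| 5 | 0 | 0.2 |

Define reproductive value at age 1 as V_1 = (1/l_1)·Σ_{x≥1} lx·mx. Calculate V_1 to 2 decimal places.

lx = nx/n0 = nx/1000: 1, 0.62, 0.31, 0.15, 0.04, 0
lx·mx for x ≥ 1: 0, 0.837, 0.255, 0.036, 0 → sum = 1.128
V_1 = 1.128 / l_1 = 1.128 / 0.62 = 1.819355… → 1.82

1.82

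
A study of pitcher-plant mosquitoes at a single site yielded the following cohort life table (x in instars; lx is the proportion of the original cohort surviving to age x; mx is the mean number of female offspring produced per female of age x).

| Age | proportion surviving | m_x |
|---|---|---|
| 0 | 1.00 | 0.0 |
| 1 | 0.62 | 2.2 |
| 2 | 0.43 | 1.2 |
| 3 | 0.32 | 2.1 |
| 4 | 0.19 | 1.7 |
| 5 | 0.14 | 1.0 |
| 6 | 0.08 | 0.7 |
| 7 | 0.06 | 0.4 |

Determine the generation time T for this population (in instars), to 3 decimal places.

2.232

lx·mx: 0, 1.364, 0.516, 0.672, 0.323, 0.14, 0.056, 0.024 → R0 = 3.095
x·lx·mx: 0, 1.364, 1.032, 2.016, 1.292, 0.7, 0.336, 0.168 → Σ = 6.908
T = 6.908 / 3.095 = 2.231987… → 2.232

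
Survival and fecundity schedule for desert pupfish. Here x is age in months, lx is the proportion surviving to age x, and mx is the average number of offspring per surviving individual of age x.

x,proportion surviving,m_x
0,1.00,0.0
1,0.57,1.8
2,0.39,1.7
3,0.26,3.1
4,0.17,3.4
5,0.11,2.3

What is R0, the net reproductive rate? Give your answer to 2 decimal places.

lx·mx by age: 0, 1.026, 0.663, 0.806, 0.578, 0.253
R0 = Σ lx·mx = 3.326 → 3.33

3.33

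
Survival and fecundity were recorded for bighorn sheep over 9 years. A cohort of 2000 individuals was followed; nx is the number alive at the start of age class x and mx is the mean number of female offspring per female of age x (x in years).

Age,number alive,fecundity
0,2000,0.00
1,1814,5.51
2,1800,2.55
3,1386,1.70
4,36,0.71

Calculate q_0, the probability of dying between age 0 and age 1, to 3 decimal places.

0.093

lx = nx/n0 = nx/2000: 1, 0.907, 0.9, 0.693, 0.018
q_0 = (l_0 − l_1) / l_0 = (1 − 0.907) / 1
     = 0.093 / 1 = 0.093 → 0.093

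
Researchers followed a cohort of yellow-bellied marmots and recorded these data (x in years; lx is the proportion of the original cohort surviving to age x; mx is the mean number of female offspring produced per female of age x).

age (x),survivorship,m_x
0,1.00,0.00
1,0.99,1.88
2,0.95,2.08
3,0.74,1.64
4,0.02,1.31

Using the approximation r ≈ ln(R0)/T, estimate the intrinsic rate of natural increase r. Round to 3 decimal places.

R0 = Σ lx·mx = 0 + 1.8612 + 1.976 + 1.2136 + 0.0262 = 5.077
Σ x·lx·mx = 9.5588; T = 9.5588/5.077 = 1.88277…
r ≈ ln(R0)/T = ln(5.077)/1.88277… = 0.86294… → 0.863

0.863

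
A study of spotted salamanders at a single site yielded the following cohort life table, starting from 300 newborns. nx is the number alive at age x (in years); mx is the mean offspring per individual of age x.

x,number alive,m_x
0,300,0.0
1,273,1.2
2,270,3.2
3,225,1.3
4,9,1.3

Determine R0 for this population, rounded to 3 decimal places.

lx = nx/n0 = nx/300: 1, 0.91, 0.9, 0.75, 0.03
lx·mx by age: 0, 1.092, 2.88, 0.975, 0.039
R0 = Σ lx·mx = 4.986 → 4.986

4.986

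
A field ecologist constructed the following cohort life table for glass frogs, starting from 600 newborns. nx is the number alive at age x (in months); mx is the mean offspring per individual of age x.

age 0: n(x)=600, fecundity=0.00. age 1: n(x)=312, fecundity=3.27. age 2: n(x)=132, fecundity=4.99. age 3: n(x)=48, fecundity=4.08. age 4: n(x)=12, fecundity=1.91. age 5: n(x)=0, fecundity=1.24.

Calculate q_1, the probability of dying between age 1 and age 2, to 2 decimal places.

0.58

lx = nx/n0 = nx/600: 1, 0.52, 0.22, 0.08, 0.02, 0
q_1 = (l_1 − l_2) / l_1 = (0.52 − 0.22) / 0.52
     = 0.3 / 0.52 = 0.576923… → 0.58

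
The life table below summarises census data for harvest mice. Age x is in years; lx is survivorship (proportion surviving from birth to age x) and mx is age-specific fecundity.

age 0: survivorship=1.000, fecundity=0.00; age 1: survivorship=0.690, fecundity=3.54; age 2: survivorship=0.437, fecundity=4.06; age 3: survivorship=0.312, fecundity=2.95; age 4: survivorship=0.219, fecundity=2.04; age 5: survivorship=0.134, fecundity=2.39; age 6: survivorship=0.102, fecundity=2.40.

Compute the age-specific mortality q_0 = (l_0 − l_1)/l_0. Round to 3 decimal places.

0.310

q_0 = (l_0 − l_1) / l_0 = (1 − 0.69) / 1
     = 0.31 / 1 = 0.31 → 0.310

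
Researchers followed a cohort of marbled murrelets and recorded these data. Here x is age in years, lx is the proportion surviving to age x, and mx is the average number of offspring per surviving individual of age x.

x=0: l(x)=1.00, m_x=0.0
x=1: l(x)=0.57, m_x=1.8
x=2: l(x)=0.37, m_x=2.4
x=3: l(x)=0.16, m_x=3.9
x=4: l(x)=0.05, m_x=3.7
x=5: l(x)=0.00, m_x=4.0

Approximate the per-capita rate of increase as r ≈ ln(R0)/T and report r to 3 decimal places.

R0 = Σ lx·mx = 0 + 1.026 + 0.888 + 0.624 + 0.185 + 0 = 2.723
Σ x·lx·mx = 5.414; T = 5.414/2.723 = 1.98825…
r ≈ ln(R0)/T = ln(2.723)/1.98825… = 0.50383… → 0.504

0.504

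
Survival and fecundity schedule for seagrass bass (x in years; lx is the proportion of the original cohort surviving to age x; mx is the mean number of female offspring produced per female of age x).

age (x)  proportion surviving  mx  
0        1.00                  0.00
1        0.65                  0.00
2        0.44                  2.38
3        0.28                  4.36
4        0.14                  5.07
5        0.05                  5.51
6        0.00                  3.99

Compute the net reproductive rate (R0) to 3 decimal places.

lx·mx by age: 0, 0, 1.0472, 1.2208, 0.7098, 0.2755, 0
R0 = Σ lx·mx = 3.2533 → 3.253

3.253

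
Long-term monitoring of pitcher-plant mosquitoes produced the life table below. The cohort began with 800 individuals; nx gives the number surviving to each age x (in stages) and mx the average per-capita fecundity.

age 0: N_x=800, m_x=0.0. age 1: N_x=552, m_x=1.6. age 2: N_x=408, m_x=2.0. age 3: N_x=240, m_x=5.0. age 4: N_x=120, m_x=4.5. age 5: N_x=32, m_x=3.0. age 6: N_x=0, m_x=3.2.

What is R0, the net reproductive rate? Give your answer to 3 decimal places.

lx = nx/n0 = nx/800: 1, 0.69, 0.51, 0.3, 0.15, 0.04, 0
lx·mx by age: 0, 1.104, 1.02, 1.5, 0.675, 0.12, 0
R0 = Σ lx·mx = 4.419 → 4.419

4.419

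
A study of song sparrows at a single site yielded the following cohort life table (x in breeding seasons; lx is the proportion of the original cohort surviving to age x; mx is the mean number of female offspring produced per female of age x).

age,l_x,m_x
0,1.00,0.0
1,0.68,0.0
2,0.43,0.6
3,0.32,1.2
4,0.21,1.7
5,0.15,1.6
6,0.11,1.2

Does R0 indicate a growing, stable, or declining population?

R0 = Σ lx·mx = 0 + 0 + 0.258 + 0.384 + 0.357 + 0.24 + 0.132 = 1.371
R0 > 1, so the population is growing.

growing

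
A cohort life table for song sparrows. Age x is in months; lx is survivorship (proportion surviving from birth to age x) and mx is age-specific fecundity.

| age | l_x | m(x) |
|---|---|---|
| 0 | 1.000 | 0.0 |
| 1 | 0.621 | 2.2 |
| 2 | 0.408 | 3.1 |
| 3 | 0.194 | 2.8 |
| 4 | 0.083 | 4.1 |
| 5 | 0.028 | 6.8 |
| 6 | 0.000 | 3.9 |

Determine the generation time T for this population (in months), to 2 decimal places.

2.12

lx·mx: 0, 1.3662, 1.2648, 0.5432, 0.3403, 0.1904, 0 → R0 = 3.7049
x·lx·mx: 0, 1.3662, 2.5296, 1.6296, 1.3612, 0.952, 0 → Σ = 7.8386
T = 7.8386 / 3.7049 = 2.115739… → 2.12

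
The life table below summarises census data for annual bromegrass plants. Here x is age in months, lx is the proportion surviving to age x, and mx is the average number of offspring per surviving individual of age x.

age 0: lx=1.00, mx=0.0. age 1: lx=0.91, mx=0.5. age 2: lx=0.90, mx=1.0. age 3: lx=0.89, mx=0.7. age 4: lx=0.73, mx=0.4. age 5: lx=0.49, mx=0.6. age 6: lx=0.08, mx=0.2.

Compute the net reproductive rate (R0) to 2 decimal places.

lx·mx by age: 0, 0.455, 0.9, 0.623, 0.292, 0.294, 0.016
R0 = Σ lx·mx = 2.58 → 2.58

2.58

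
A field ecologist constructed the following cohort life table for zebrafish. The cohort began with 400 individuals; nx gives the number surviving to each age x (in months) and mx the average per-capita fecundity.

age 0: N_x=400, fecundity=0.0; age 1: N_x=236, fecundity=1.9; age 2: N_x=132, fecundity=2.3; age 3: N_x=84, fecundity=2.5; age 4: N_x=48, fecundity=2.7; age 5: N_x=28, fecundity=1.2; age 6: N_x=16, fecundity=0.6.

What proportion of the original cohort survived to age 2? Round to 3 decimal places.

0.330

l_2 = n_2/n_0 = 132/400 = 0.33 → 0.330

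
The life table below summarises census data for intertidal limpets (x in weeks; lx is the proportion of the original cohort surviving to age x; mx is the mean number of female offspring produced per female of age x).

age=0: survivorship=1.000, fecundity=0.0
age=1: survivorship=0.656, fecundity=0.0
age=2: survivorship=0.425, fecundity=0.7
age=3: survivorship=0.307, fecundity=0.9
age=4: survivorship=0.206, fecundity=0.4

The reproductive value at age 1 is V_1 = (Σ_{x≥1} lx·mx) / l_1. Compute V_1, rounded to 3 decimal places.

1.000

lx·mx for x ≥ 1: 0, 0.2975, 0.2763, 0.0824 → sum = 0.6562
V_1 = 0.6562 / l_1 = 0.6562 / 0.656 = 1.000305… → 1.000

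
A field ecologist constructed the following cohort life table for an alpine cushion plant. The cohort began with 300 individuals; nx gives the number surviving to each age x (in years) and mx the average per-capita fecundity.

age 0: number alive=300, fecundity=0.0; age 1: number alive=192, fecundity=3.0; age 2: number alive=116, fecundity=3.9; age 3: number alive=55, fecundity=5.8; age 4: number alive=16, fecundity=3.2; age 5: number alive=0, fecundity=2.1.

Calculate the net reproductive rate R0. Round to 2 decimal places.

4.66

lx = nx/n0 = nx/300: 1, 0.64, 0.38667…, 0.18333…, 0.05333…, 0
lx·mx by age: 0, 1.92, 1.508…, 1.063333…, 0.170667…, 0
R0 = Σ lx·mx = 4.662… → 4.66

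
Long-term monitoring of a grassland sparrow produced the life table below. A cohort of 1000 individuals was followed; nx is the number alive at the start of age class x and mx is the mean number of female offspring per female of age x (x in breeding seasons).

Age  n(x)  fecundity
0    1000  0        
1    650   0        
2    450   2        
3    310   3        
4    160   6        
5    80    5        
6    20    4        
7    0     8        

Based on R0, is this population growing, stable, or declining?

growing

lx = nx/n0 = nx/1000: 1, 0.65, 0.45, 0.31, 0.16, 0.08, 0.02, 0
R0 = Σ lx·mx = 0 + 0 + 0.9 + 0.93 + 0.96 + 0.4 + 0.08 + 0 = 3.27
R0 > 1, so the population is growing.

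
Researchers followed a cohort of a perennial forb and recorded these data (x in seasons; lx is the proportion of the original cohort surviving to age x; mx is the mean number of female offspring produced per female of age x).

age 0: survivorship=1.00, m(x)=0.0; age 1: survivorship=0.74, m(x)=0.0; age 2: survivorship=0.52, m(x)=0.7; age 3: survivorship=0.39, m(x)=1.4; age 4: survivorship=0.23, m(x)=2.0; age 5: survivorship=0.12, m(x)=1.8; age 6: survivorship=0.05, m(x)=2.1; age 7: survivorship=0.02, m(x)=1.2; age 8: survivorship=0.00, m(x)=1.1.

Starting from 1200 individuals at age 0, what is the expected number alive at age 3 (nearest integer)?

Expected survivors = N0 · l_3 = 1200 × 0.39 = 468 → 468

468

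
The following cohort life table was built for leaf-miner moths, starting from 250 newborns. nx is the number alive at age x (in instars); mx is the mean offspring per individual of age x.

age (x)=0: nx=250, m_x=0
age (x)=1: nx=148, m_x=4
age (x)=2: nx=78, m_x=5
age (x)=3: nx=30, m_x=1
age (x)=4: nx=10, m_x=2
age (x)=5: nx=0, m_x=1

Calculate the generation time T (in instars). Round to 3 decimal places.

lx = nx/n0 = nx/250: 1, 0.592, 0.312, 0.12, 0.04, 0
lx·mx: 0, 2.368, 1.56, 0.12, 0.08, 0 → R0 = 4.128
x·lx·mx: 0, 2.368, 3.12, 0.36, 0.32, 0 → Σ = 6.168
T = 6.168 / 4.128 = 1.494186… → 1.494

1.494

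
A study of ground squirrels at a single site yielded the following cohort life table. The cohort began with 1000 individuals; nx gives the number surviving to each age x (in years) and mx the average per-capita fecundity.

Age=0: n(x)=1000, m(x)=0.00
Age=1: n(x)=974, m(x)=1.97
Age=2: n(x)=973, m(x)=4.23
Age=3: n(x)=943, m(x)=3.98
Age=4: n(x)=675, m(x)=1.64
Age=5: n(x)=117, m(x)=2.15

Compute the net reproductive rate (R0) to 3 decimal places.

11.146

lx = nx/n0 = nx/1000: 1, 0.974, 0.973, 0.943, 0.675, 0.117
lx·mx by age: 0, 1.91878, 4.11579, 3.75314, 1.107, 0.25155
R0 = Σ lx·mx = 11.14626 → 11.146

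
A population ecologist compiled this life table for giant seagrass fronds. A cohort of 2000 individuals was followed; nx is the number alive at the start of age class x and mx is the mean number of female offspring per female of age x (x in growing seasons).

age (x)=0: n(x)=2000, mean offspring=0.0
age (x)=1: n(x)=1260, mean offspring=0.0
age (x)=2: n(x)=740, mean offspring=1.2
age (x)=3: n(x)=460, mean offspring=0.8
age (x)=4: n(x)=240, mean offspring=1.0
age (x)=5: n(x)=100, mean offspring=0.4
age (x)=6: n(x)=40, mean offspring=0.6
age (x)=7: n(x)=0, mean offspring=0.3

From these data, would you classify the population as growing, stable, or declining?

lx = nx/n0 = nx/2000: 1, 0.63, 0.37, 0.23, 0.12, 0.05, 0.02, 0
R0 = Σ lx·mx = 0 + 0 + 0.444 + 0.184 + 0.12 + 0.02 + 0.012 + 0 = 0.78
R0 < 1, so the population is declining.

declining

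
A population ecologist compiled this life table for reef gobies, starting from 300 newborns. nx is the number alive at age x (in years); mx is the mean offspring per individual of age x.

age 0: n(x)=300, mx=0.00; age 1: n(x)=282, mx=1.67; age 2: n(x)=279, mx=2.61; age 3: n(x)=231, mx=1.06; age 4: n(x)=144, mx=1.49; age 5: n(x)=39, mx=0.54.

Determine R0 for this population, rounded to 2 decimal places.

lx = nx/n0 = nx/300: 1, 0.94, 0.93, 0.77, 0.48, 0.13
lx·mx by age: 0, 1.5698, 2.4273, 0.8162, 0.7152, 0.0702
R0 = Σ lx·mx = 5.5987 → 5.60

5.60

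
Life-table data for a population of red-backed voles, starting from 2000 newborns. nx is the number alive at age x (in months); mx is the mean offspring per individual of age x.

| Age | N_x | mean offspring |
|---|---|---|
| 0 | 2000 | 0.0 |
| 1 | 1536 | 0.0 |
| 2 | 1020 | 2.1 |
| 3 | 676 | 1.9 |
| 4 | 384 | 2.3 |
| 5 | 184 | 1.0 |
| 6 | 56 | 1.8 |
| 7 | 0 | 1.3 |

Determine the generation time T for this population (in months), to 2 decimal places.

lx = nx/n0 = nx/2000: 1, 0.768, 0.51, 0.338, 0.192, 0.092, 0.028, 0
lx·mx: 0, 0, 1.071, 0.6422, 0.4416, 0.092, 0.0504, 0 → R0 = 2.2972
x·lx·mx: 0, 0, 2.142, 1.9266, 1.7664, 0.46, 0.3024, 0 → Σ = 6.5974
T = 6.5974 / 2.2972 = 2.871931… → 2.87

2.87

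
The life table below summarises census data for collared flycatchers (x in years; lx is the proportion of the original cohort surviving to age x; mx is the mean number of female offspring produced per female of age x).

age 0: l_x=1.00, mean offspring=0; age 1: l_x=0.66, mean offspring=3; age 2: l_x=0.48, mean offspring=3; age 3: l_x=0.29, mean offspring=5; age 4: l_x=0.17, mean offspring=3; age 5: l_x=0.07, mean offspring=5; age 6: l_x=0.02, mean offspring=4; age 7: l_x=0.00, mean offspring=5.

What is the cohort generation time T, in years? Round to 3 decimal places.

2.320

lx·mx: 0, 1.98, 1.44, 1.45, 0.51, 0.35, 0.08, 0 → R0 = 5.81
x·lx·mx: 0, 1.98, 2.88, 4.35, 2.04, 1.75, 0.48, 0 → Σ = 13.48
T = 13.48 / 5.81 = 2.320138… → 2.320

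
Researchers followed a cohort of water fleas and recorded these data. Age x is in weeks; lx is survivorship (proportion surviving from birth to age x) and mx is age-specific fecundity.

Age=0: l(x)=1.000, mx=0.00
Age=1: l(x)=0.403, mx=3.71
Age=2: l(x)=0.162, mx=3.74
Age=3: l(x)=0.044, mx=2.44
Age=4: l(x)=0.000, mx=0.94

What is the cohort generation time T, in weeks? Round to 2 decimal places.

lx·mx: 0, 1.49513, 0.60588, 0.10736, 0 → R0 = 2.20837
x·lx·mx: 0, 1.49513, 1.21176, 0.32208, 0 → Σ = 3.02897
T = 3.02897 / 2.20837 = 1.371586… → 1.37

1.37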